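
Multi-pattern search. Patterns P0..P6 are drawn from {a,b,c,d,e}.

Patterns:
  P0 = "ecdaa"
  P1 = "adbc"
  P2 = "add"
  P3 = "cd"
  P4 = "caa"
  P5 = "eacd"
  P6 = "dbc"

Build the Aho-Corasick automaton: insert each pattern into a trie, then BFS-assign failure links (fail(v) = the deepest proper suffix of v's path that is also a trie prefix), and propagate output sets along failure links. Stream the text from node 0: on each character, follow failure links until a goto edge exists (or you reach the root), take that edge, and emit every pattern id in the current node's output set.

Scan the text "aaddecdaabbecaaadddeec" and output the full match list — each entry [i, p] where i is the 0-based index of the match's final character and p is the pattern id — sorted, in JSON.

Build automaton:
Trie (insert patterns):
  n0 'ε': a→6 c→11 d→18 e→1
  n1 'e': a→15 c→2
  n2 'ec': d→3
  n3 'ecd': a→4
  n4 'ecda': a→5
  n5 'ecdaa': ·  ←P0
  n6 'a': d→7
  n7 'ad': b→8 d→10
  n8 'adb': c→9
  n9 'adbc': ·  ←P1
  n10 'add': ·  ←P2
  n11 'c': a→13 d→12
  n12 'cd': ·  ←P3
  n13 'ca': a→14
  n14 'caa': ·  ←P4
  n15 'ea': c→16
  n16 'eac': d→17
  n17 'eacd': ·  ←P5
  n18 'd': b→19
  n19 'db': c→20
  n20 'dbc': ·  ←P6

BFS fail/out derivation:
  fail(1) 'e': from fail(0)=0 chase 'e': 0 ⇒ 0;  out=∅∪out(0)=∅
  fail(6) 'a': from fail(0)=0 chase 'a': 0 ⇒ 0;  out=∅∪out(0)=∅
  fail(11) 'c': from fail(0)=0 chase 'c': 0 ⇒ 0;  out=∅∪out(0)=∅
  fail(18) 'd': from fail(0)=0 chase 'd': 0 ⇒ 0;  out=∅∪out(0)=∅
  fail(2) 'ec': from fail(1)=0 chase 'c': 0 ⇒ 11;  out=∅∪out(11)=∅
  fail(7) 'ad': from fail(6)=0 chase 'd': 0 ⇒ 18;  out=∅∪out(18)=∅
  fail(12) 'cd': from fail(11)=0 chase 'd': 0 ⇒ 18;  out={3}∪out(18)={3}
  fail(13) 'ca': from fail(11)=0 chase 'a': 0 ⇒ 6;  out=∅∪out(6)=∅
  fail(15) 'ea': from fail(1)=0 chase 'a': 0 ⇒ 6;  out=∅∪out(6)=∅
  fail(19) 'db': from fail(18)=0 chase 'b': 0 ⇒ 0;  out=∅∪out(0)=∅
  fail(3) 'ecd': from fail(2)=11 chase 'd': 11 ⇒ 12;  out=∅∪out(12)={3}
  fail(8) 'adb': from fail(7)=18 chase 'b': 18 ⇒ 19;  out=∅∪out(19)=∅
  fail(10) 'add': from fail(7)=18 chase 'd': 18→0 ⇒ 18;  out={2}∪out(18)={2}
  fail(14) 'caa': from fail(13)=6 chase 'a': 6→0 ⇒ 6;  out={4}∪out(6)={4}
  fail(16) 'eac': from fail(15)=6 chase 'c': 6→0 ⇒ 11;  out=∅∪out(11)=∅
  fail(20) 'dbc': from fail(19)=0 chase 'c': 0 ⇒ 11;  out={6}∪out(11)={6}
  fail(4) 'ecda': from fail(3)=12 chase 'a': 12→18→0 ⇒ 6;  out=∅∪out(6)=∅
  fail(9) 'adbc': from fail(8)=19 chase 'c': 19 ⇒ 20;  out={1}∪out(20)={1,6}
  fail(17) 'eacd': from fail(16)=11 chase 'd': 11 ⇒ 12;  out={5}∪out(12)={3,5}
  fail(5) 'ecdaa': from fail(4)=6 chase 'a': 6→0 ⇒ 6;  out={0}∪out(6)={0}

Run:
i=0 'a': node 0→6
i=1 'a': node 6→6 (via fail)
i=2 'd': node 6→7
i=3 'd': node 7→10  → match P2@[1:3]
i=4 'e': node 10→1 (via fail)
i=5 'c': node 1→2
i=6 'd': node 2→3  → match P3@[5:6]
i=7 'a': node 3→4
i=8 'a': node 4→5  → match P0@[4:8]
i=9 'b': node 5→0 (via fail)
i=10 'b': node 0→0
i=11 'e': node 0→1
i=12 'c': node 1→2
i=13 'a': node 2→13 (via fail)
i=14 'a': node 13→14  → match P4@[12:14]
i=15 'a': node 14→6 (via fail)
i=16 'd': node 6→7
i=17 'd': node 7→10  → match P2@[15:17]
i=18 'd': node 10→18 (via fail)
i=19 'e': node 18→1 (via fail)
i=20 'e': node 1→1 (via fail)
i=21 'c': node 1→2

Matches: [[3,2],[6,3],[8,0],[14,4],[17,2]]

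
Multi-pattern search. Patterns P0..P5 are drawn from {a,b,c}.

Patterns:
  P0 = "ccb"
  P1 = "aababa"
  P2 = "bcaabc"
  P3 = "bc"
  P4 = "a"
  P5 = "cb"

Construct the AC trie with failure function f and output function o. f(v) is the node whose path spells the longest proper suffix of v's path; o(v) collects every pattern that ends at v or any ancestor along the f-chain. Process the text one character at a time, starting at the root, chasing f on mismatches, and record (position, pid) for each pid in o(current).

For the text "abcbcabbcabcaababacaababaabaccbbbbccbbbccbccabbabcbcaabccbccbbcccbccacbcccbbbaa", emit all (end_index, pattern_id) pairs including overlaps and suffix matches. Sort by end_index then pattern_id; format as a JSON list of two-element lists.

Construct AC machine:
Trie nodes:
  0='ε' goto a→4 b→10 c→1
  1='c' goto b→16 c→2
  2='cc' goto b→3
  3='ccb' goto ·  [P0 ends]
  4='a' goto a→5  [P4 ends]
  5='aa' goto b→6
  6='aab' goto a→7
  7='aaba' goto b→8
  8='aabab' goto a→9
  9='aababa' goto ·  [P1 ends]
  10='b' goto c→11
  11='bc' goto a→12  [P3 ends]
  12='bca' goto a→13
  13='bcaa' goto b→14
  14='bcaab' goto c→15
  15='bcaabc' goto ·  [P2 ends]
  16='cb' goto ·  [P5 ends]

BFS fail/out derivation:
  n1('c'): parent n0 fail=0; on 'c' 0 → fail=0;  out ∅∪∅=∅
  n4('a'): parent n0 fail=0; on 'a' 0 → fail=0;  out {4}∪∅={4}
  n10('b'): parent n0 fail=0; on 'b' 0 → fail=0;  out ∅∪∅=∅
  n2('cc'): parent n1 fail=0; on 'c' 0 → fail=1;  out ∅∪∅=∅
  n5('aa'): parent n4 fail=0; on 'a' 0 → fail=4;  out ∅∪{4}={4}
  n11('bc'): parent n10 fail=0; on 'c' 0 → fail=1;  out {3}∪∅={3}
  n16('cb'): parent n1 fail=0; on 'b' 0 → fail=10;  out {5}∪∅={5}
  n3('ccb'): parent n2 fail=1; on 'b' 1 → fail=16;  out {0}∪{5}={0,5}
  n6('aab'): parent n5 fail=4; on 'b' 4→0 → fail=10;  out ∅∪∅=∅
  n12('bca'): parent n11 fail=1; on 'a' 1→0 → fail=4;  out ∅∪{4}={4}
  n7('aaba'): parent n6 fail=10; on 'a' 10→0 → fail=4;  out ∅∪{4}={4}
  n13('bcaa'): parent n12 fail=4; on 'a' 4 → fail=5;  out ∅∪{4}={4}
  n8('aabab'): parent n7 fail=4; on 'b' 4→0 → fail=10;  out ∅∪∅=∅
  n14('bcaab'): parent n13 fail=5; on 'b' 5 → fail=6;  out ∅∪∅=∅
  n9('aababa'): parent n8 fail=10; on 'a' 10→0 → fail=4;  out {1}∪{4}={1,4}
  n15('bcaabc'): parent n14 fail=6; on 'c' 6→10 → fail=11;  out {2}∪{3}={2,3}

Run:
[0] read 'a'  n0⇒n4  ** P4@[0:0]
[1] read 'b'  n4⇒n10 ·f
[2] read 'c'  n10⇒n11  ** P3@[1:2]
[3] read 'b'  n11⇒n16 ·f  ** P5@[2:3]
[4] read 'c'  n16⇒n11 ·f  ** P3@[3:4]
[5] read 'a'  n11⇒n12  ** P4@[5:5]
[6] read 'b'  n12⇒n10 ·f
[7] read 'b'  n10⇒n10 ·f
[8] read 'c'  n10⇒n11  ** P3@[7:8]
[9] read 'a'  n11⇒n12  ** P4@[9:9]
[10] read 'b'  n12⇒n10 ·f
[11] read 'c'  n10⇒n11  ** P3@[10:11]
[12] read 'a'  n11⇒n12  ** P4@[12:12]
[13] read 'a'  n12⇒n13  ** P4@[13:13]
[14] read 'b'  n13⇒n14
[15] read 'a'  n14⇒n7 ·f  ** P4@[15:15]
[16] read 'b'  n7⇒n8
[17] read 'a'  n8⇒n9  ** P1@[12:17],P4@[17:17]
[18] read 'c'  n9⇒n1 ·f
[19] read 'a'  n1⇒n4 ·f  ** P4@[19:19]
[20] read 'a'  n4⇒n5  ** P4@[20:20]
[21] read 'b'  n5⇒n6
[22] read 'a'  n6⇒n7  ** P4@[22:22]
[23] read 'b'  n7⇒n8
[24] read 'a'  n8⇒n9  ** P1@[19:24],P4@[24:24]
[25] read 'a'  n9⇒n5 ·f  ** P4@[25:25]
[26] read 'b'  n5⇒n6
[27] read 'a'  n6⇒n7  ** P4@[27:27]
[28] read 'c'  n7⇒n1 ·f
[29] read 'c'  n1⇒n2
[30] read 'b'  n2⇒n3  ** P0@[28:30],P5@[29:30]
[31] read 'b'  n3⇒n10 ·f
[32] read 'b'  n10⇒n10 ·f
[33] read 'b'  n10⇒n10 ·f
[34] read 'c'  n10⇒n11  ** P3@[33:34]
[35] read 'c'  n11⇒n2 ·f
[36] read 'b'  n2⇒n3  ** P0@[34:36],P5@[35:36]
[37] read 'b'  n3⇒n10 ·f
[38] read 'b'  n10⇒n10 ·f
[39] read 'c'  n10⇒n11  ** P3@[38:39]
[40] read 'c'  n11⇒n2 ·f
[41] read 'b'  n2⇒n3  ** P0@[39:41],P5@[40:41]
[42] read 'c'  n3⇒n11 ·f  ** P3@[41:42]
[43] read 'c'  n11⇒n2 ·f
[44] read 'a'  n2⇒n4 ·f  ** P4@[44:44]
[45] read 'b'  n4⇒n10 ·f
[46] read 'b'  n10⇒n10 ·f
[47] read 'a'  n10⇒n4 ·f  ** P4@[47:47]
[48] read 'b'  n4⇒n10 ·f
[49] read 'c'  n10⇒n11  ** P3@[48:49]
[50] read 'b'  n11⇒n16 ·f  ** P5@[49:50]
[51] read 'c'  n16⇒n11 ·f  ** P3@[50:51]
[52] read 'a'  n11⇒n12  ** P4@[52:52]
[53] read 'a'  n12⇒n13  ** P4@[53:53]
[54] read 'b'  n13⇒n14
[55] read 'c'  n14⇒n15  ** P2@[50:55],P3@[54:55]
[56] read 'c'  n15⇒n2 ·f
[57] read 'b'  n2⇒n3  ** P0@[55:57],P5@[56:57]
[58] read 'c'  n3⇒n11 ·f  ** P3@[57:58]
[59] read 'c'  n11⇒n2 ·f
[60] read 'b'  n2⇒n3  ** P0@[58:60],P5@[59:60]
[61] read 'b'  n3⇒n10 ·f
[62] read 'c'  n10⇒n11  ** P3@[61:62]
[63] read 'c'  n11⇒n2 ·f
[64] read 'c'  n2⇒n2 ·f
[65] read 'b'  n2⇒n3  ** P0@[63:65],P5@[64:65]
[66] read 'c'  n3⇒n11 ·f  ** P3@[65:66]
[67] read 'c'  n11⇒n2 ·f
[68] read 'a'  n2⇒n4 ·f  ** P4@[68:68]
[69] read 'c'  n4⇒n1 ·f
[70] read 'b'  n1⇒n16  ** P5@[69:70]
[71] read 'c'  n16⇒n11 ·f  ** P3@[70:71]
[72] read 'c'  n11⇒n2 ·f
[73] read 'c'  n2⇒n2 ·f
[74] read 'b'  n2⇒n3  ** P0@[72:74],P5@[73:74]
[75] read 'b'  n3⇒n10 ·f
[76] read 'b'  n10⇒n10 ·f
[77] read 'a'  n10⇒n4 ·f  ** P4@[77:77]
[78] read 'a'  n4⇒n5  ** P4@[78:78]

All matches (sorted): [[0,4],[2,3],[3,5],[4,3],[5,4],[8,3],[9,4],[11,3],[12,4],[13,4],[15,4],[17,1],[17,4],[19,4],[20,4],[22,4],[24,1],[24,4],[25,4],[27,4],[30,0],[30,5],[34,3],[36,0],[36,5],[39,3],[41,0],[41,5],[42,3],[44,4],[47,4],[49,3],[50,5],[51,3],[52,4],[53,4],[55,2],[55,3],[57,0],[57,5],[58,3],[60,0],[60,5],[62,3],[65,0],[65,5],[66,3],[68,4],[70,5],[71,3],[74,0],[74,5],[77,4],[78,4]]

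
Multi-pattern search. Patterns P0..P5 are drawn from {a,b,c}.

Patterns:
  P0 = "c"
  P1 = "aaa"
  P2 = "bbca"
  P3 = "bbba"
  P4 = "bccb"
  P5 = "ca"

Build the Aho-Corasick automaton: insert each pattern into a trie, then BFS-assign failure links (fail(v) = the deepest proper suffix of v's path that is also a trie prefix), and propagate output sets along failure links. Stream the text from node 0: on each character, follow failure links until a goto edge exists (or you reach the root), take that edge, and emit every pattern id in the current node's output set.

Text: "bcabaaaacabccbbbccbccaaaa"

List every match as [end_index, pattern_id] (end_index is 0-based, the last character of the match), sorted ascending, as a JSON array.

Construct AC machine:
Trie nodes:
  0='ε' goto a→2 b→5 c→1
  1='c' goto a→14  ←P0
  2='a' goto a→3
  3='aa' goto a→4
  4='aaa' goto ·  ←P1
  5='b' goto b→6 c→11
  6='bb' goto b→9 c→7
  7='bbc' goto a→8
  8='bbca' goto ·  ←P2
  9='bbb' goto a→10
  10='bbba' goto ·  ←P3
  11='bc' goto c→12
  12='bcc' goto b→13
  13='bccb' goto ·  ←P4
  14='ca' goto ·  ←P5

Failure links (BFS by depth):
  n1('c'): parent n0 fail=0; on 'c' 0 → fail=0;  out {0}∪∅={0}
  n2('a'): parent n0 fail=0; on 'a' 0 → fail=0;  out ∅∪∅=∅
  n5('b'): parent n0 fail=0; on 'b' 0 → fail=0;  out ∅∪∅=∅
  n3('aa'): parent n2 fail=0; on 'a' 0 → fail=2;  out ∅∪∅=∅
  n6('bb'): parent n5 fail=0; on 'b' 0 → fail=5;  out ∅∪∅=∅
  n11('bc'): parent n5 fail=0; on 'c' 0 → fail=1;  out ∅∪{0}={0}
  n14('ca'): parent n1 fail=0; on 'a' 0 → fail=2;  out {5}∪∅={5}
  n4('aaa'): parent n3 fail=2; on 'a' 2 → fail=3;  out {1}∪∅={1}
  n7('bbc'): parent n6 fail=5; on 'c' 5 → fail=11;  out ∅∪{0}={0}
  n9('bbb'): parent n6 fail=5; on 'b' 5 → fail=6;  out ∅∪∅=∅
  n12('bcc'): parent n11 fail=1; on 'c' 1→0 → fail=1;  out ∅∪{0}={0}
  n8('bbca'): parent n7 fail=11; on 'a' 11→1 → fail=14;  out {2}∪{5}={2,5}
  n10('bbba'): parent n9 fail=6; on 'a' 6→5→0 → fail=2;  out {3}∪∅={3}
  n13('bccb'): parent n12 fail=1; on 'b' 1→0 → fail=5;  out {4}∪∅={4}

Text stream:
[0] read 'b'  n0⇒n5
[1] read 'c'  n5⇒n11  ** P0@[1:1]
[2] read 'a'  n11⇒n14 (fail-walked)  ** P5@[1:2]
[3] read 'b'  n14⇒n5 (fail-walked)
[4] read 'a'  n5⇒n2 (fail-walked)
[5] read 'a'  n2⇒n3
[6] read 'a'  n3⇒n4  ** P1@[4:6]
[7] read 'a'  n4⇒n4 (fail-walked)  ** P1@[5:7]
[8] read 'c'  n4⇒n1 (fail-walked)  ** P0@[8:8]
[9] read 'a'  n1⇒n14  ** P5@[8:9]
[10] read 'b'  n14⇒n5 (fail-walked)
[11] read 'c'  n5⇒n11  ** P0@[11:11]
[12] read 'c'  n11⇒n12  ** P0@[12:12]
[13] read 'b'  n12⇒n13  ** P4@[10:13]
[14] read 'b'  n13⇒n6 (fail-walked)
[15] read 'b'  n6⇒n9
[16] read 'c'  n9⇒n7 (fail-walked)  ** P0@[16:16]
[17] read 'c'  n7⇒n12 (fail-walked)  ** P0@[17:17]
[18] read 'b'  n12⇒n13  ** P4@[15:18]
[19] read 'c'  n13⇒n11 (fail-walked)  ** P0@[19:19]
[20] read 'c'  n11⇒n12  ** P0@[20:20]
[21] read 'a'  n12⇒n14 (fail-walked)  ** P5@[20:21]
[22] read 'a'  n14⇒n3 (fail-walked)
[23] read 'a'  n3⇒n4  ** P1@[21:23]
[24] read 'a'  n4⇒n4 (fail-walked)  ** P1@[22:24]

Matches: [[1,0],[2,5],[6,1],[7,1],[8,0],[9,5],[11,0],[12,0],[13,4],[16,0],[17,0],[18,4],[19,0],[20,0],[21,5],[23,1],[24,1]]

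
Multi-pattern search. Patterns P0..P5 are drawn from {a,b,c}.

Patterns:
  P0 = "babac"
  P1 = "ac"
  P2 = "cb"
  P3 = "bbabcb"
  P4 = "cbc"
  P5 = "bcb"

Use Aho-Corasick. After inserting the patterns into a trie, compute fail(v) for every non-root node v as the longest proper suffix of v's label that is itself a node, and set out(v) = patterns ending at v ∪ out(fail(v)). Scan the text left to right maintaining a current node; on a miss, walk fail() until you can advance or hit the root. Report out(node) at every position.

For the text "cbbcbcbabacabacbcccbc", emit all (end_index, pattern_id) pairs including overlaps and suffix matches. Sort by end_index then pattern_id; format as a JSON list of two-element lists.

Construct AC machine:
Trie (insert patterns):
  0='ε' goto a→6 b→1 c→8
  1='b' goto a→2 b→10 c→16
  2='ba' goto b→3
  3='bab' goto a→4
  4='baba' goto c→5
  5='babac' goto ·  [P0 ends]
  6='a' goto c→7
  7='ac' goto ·  [P1 ends]
  8='c' goto b→9
  9='cb' goto c→15  [P2 ends]
  10='bb' goto a→11
  11='bba' goto b→12
  12='bbab' goto c→13
  13='bbabc' goto b→14
  14='bbabcb' goto ·  [P3 ends]
  15='cbc' goto ·  [P4 ends]
  16='bc' goto b→17
  17='bcb' goto ·  [P5 ends]

Failure links (BFS by depth):
  n1('b'): parent n0 fail=0; on 'b' 0 → fail=0;  out ∅∪∅=∅
  n6('a'): parent n0 fail=0; on 'a' 0 → fail=0;  out ∅∪∅=∅
  n8('c'): parent n0 fail=0; on 'c' 0 → fail=0;  out ∅∪∅=∅
  n2('ba'): parent n1 fail=0; on 'a' 0 → fail=6;  out ∅∪∅=∅
  n7('ac'): parent n6 fail=0; on 'c' 0 → fail=8;  out {1}∪∅={1}
  n9('cb'): parent n8 fail=0; on 'b' 0 → fail=1;  out {2}∪∅={2}
  n10('bb'): parent n1 fail=0; on 'b' 0 → fail=1;  out ∅∪∅=∅
  n16('bc'): parent n1 fail=0; on 'c' 0 → fail=8;  out ∅∪∅=∅
  n3('bab'): parent n2 fail=6; on 'b' 6→0 → fail=1;  out ∅∪∅=∅
  n11('bba'): parent n10 fail=1; on 'a' 1 → fail=2;  out ∅∪∅=∅
  n15('cbc'): parent n9 fail=1; on 'c' 1 → fail=16;  out {4}∪∅={4}
  n17('bcb'): parent n16 fail=8; on 'b' 8 → fail=9;  out {5}∪{2}={2,5}
  n4('baba'): parent n3 fail=1; on 'a' 1 → fail=2;  out ∅∪∅=∅
  n12('bbab'): parent n11 fail=2; on 'b' 2 → fail=3;  out ∅∪∅=∅
  n5('babac'): parent n4 fail=2; on 'c' 2→6 → fail=7;  out {0}∪{1}={0,1}
  n13('bbabc'): parent n12 fail=3; on 'c' 3→1 → fail=16;  out ∅∪∅=∅
  n14('bbabcb'): parent n13 fail=16; on 'b' 16 → fail=17;  out {3}∪{2,5}={2,3,5}

Run:
pos 0 'c': at 8
pos 1 'b': at 9  → match P2@[0:1]
pos 2 'b': at 10 (fail-walked)
pos 3 'c': at 16 (fail-walked)
pos 4 'b': at 17  → match P2@[3:4],P5@[2:4]
pos 5 'c': at 15 (fail-walked)  → match P4@[3:5]
pos 6 'b': at 17 (fail-walked)  → match P2@[5:6],P5@[4:6]
pos 7 'a': at 2 (fail-walked)
pos 8 'b': at 3
pos 9 'a': at 4
pos 10 'c': at 5  → match P0@[6:10],P1@[9:10]
pos 11 'a': at 6 (fail-walked)
pos 12 'b': at 1 (fail-walked)
pos 13 'a': at 2
pos 14 'c': at 7 (fail-walked)  → match P1@[13:14]
pos 15 'b': at 9 (fail-walked)  → match P2@[14:15]
pos 16 'c': at 15  → match P4@[14:16]
pos 17 'c': at 8 (fail-walked)
pos 18 'c': at 8 (fail-walked)
pos 19 'b': at 9  → match P2@[18:19]
pos 20 'c': at 15  → match P4@[18:20]

All matches (sorted): [[1,2],[4,2],[4,5],[5,4],[6,2],[6,5],[10,0],[10,1],[14,1],[15,2],[16,4],[19,2],[20,4]]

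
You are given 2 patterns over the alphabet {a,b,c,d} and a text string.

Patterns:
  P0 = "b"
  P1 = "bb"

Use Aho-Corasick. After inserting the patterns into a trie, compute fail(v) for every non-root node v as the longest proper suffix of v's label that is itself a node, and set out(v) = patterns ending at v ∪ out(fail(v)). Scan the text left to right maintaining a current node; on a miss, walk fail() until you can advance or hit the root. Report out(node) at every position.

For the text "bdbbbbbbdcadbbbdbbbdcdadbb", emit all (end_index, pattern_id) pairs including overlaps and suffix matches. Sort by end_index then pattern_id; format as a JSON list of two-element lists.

Build automaton:
Trie (insert patterns):
  n0 'ε': b→1
  n1 'b': b→2  ←P0
  n2 'bb': ·  ←P1

BFS fail/out derivation:
  n1('b'): parent n0 fail=0; on 'b' 0 → fail=0;  out {0}∪∅={0}
  n2('bb'): parent n1 fail=0; on 'b' 0 → fail=1;  out {1}∪{0}={0,1}

Text stream:
pos 0 'b': at 1  emit P0@[0:0]
pos 1 'd': at 0 ·f
pos 2 'b': at 1  emit P0@[2:2]
pos 3 'b': at 2  emit P0@[3:3],P1@[2:3]
pos 4 'b': at 2 ·f  emit P0@[4:4],P1@[3:4]
pos 5 'b': at 2 ·f  emit P0@[5:5],P1@[4:5]
pos 6 'b': at 2 ·f  emit P0@[6:6],P1@[5:6]
pos 7 'b': at 2 ·f  emit P0@[7:7],P1@[6:7]
pos 8 'd': at 0 ·f
pos 9 'c': at 0
pos 10 'a': at 0
pos 11 'd': at 0
pos 12 'b': at 1  emit P0@[12:12]
pos 13 'b': at 2  emit P0@[13:13],P1@[12:13]
pos 14 'b': at 2 ·f  emit P0@[14:14],P1@[13:14]
pos 15 'd': at 0 ·f
pos 16 'b': at 1  emit P0@[16:16]
pos 17 'b': at 2  emit P0@[17:17],P1@[16:17]
pos 18 'b': at 2 ·f  emit P0@[18:18],P1@[17:18]
pos 19 'd': at 0 ·f
pos 20 'c': at 0
pos 21 'd': at 0
pos 22 'a': at 0
pos 23 'd': at 0
pos 24 'b': at 1  emit P0@[24:24]
pos 25 'b': at 2  emit P0@[25:25],P1@[24:25]

All matches (sorted): [[0,0],[2,0],[3,0],[3,1],[4,0],[4,1],[5,0],[5,1],[6,0],[6,1],[7,0],[7,1],[12,0],[13,0],[13,1],[14,0],[14,1],[16,0],[17,0],[17,1],[18,0],[18,1],[24,0],[25,0],[25,1]]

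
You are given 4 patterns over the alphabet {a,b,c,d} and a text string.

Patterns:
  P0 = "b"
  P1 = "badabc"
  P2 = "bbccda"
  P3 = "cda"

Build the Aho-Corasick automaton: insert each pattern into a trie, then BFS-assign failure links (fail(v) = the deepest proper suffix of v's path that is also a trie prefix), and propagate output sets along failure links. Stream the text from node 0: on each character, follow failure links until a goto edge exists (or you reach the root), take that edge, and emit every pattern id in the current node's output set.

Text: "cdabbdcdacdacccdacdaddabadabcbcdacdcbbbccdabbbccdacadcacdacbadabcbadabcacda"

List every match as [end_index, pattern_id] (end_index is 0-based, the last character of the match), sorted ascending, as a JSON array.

Build:
Trie (insert patterns):
  0='ε' goto b→1 c→12
  1='b' goto a→2 b→7  [P0 ends]
  2='ba' goto d→3
  3='bad' goto a→4
  4='bada' goto b→5
  5='badab' goto c→6
  6='badabc' goto ·  [P1 ends]
  7='bb' goto c→8
  8='bbc' goto c→9
  9='bbcc' goto d→10
  10='bbccd' goto a→11
  11='bbccda' goto ·  [P2 ends]
  12='c' goto d→13
  13='cd' goto a→14
  14='cda' goto ·  [P3 ends]

Failure links (BFS by depth):
  fail(1) 'b': from fail(0)=0 chase 'b': 0 ⇒ 0;  out={0}∪out(0)={0}
  fail(12) 'c': from fail(0)=0 chase 'c': 0 ⇒ 0;  out=∅∪out(0)=∅
  fail(2) 'ba': from fail(1)=0 chase 'a': 0 ⇒ 0;  out=∅∪out(0)=∅
  fail(7) 'bb': from fail(1)=0 chase 'b': 0 ⇒ 1;  out=∅∪out(1)={0}
  fail(13) 'cd': from fail(12)=0 chase 'd': 0 ⇒ 0;  out=∅∪out(0)=∅
  fail(3) 'bad': from fail(2)=0 chase 'd': 0 ⇒ 0;  out=∅∪out(0)=∅
  fail(8) 'bbc': from fail(7)=1 chase 'c': 1→0 ⇒ 12;  out=∅∪out(12)=∅
  fail(14) 'cda': from fail(13)=0 chase 'a': 0 ⇒ 0;  out={3}∪out(0)={3}
  fail(4) 'bada': from fail(3)=0 chase 'a': 0 ⇒ 0;  out=∅∪out(0)=∅
  fail(9) 'bbcc': from fail(8)=12 chase 'c': 12→0 ⇒ 12;  out=∅∪out(12)=∅
  fail(5) 'badab': from fail(4)=0 chase 'b': 0 ⇒ 1;  out=∅∪out(1)={0}
  fail(10) 'bbccd': from fail(9)=12 chase 'd': 12 ⇒ 13;  out=∅∪out(13)=∅
  fail(6) 'badabc': from fail(5)=1 chase 'c': 1→0 ⇒ 12;  out={1}∪out(12)={1}
  fail(11) 'bbccda': from fail(10)=13 chase 'a': 13 ⇒ 14;  out={2}∪out(14)={2,3}

Text stream:
[0] read 'c'  n0⇒n12
[1] read 'd'  n12⇒n13
[2] read 'a'  n13⇒n14  emit P3@[0:2]
[3] read 'b'  n14⇒n1 (via fail)  emit P0@[3:3]
[4] read 'b'  n1⇒n7  emit P0@[4:4]
[5] read 'd'  n7⇒n0 (via fail)
[6] read 'c'  n0⇒n12
[7] read 'd'  n12⇒n13
[8] read 'a'  n13⇒n14  emit P3@[6:8]
[9] read 'c'  n14⇒n12 (via fail)
[10] read 'd'  n12⇒n13
[11] read 'a'  n13⇒n14  emit P3@[9:11]
[12] read 'c'  n14⇒n12 (via fail)
[13] read 'c'  n12⇒n12 (via fail)
[14] read 'c'  n12⇒n12 (via fail)
[15] read 'd'  n12⇒n13
[16] read 'a'  n13⇒n14  emit P3@[14:16]
[17] read 'c'  n14⇒n12 (via fail)
[18] read 'd'  n12⇒n13
[19] read 'a'  n13⇒n14  emit P3@[17:19]
[20] read 'd'  n14⇒n0 (via fail)
[21] read 'd'  n0⇒n0
[22] read 'a'  n0⇒n0
[23] read 'b'  n0⇒n1  emit P0@[23:23]
[24] read 'a'  n1⇒n2
[25] read 'd'  n2⇒n3
[26] read 'a'  n3⇒n4
[27] read 'b'  n4⇒n5  emit P0@[27:27]
[28] read 'c'  n5⇒n6  emit P1@[23:28]
[29] read 'b'  n6⇒n1 (via fail)  emit P0@[29:29]
[30] read 'c'  n1⇒n12 (via fail)
[31] read 'd'  n12⇒n13
[32] read 'a'  n13⇒n14  emit P3@[30:32]
[33] read 'c'  n14⇒n12 (via fail)
[34] read 'd'  n12⇒n13
[35] read 'c'  n13⇒n12 (via fail)
[36] read 'b'  n12⇒n1 (via fail)  emit P0@[36:36]
[37] read 'b'  n1⇒n7  emit P0@[37:37]
[38] read 'b'  n7⇒n7 (via fail)  emit P0@[38:38]
[39] read 'c'  n7⇒n8
[40] read 'c'  n8⇒n9
[41] read 'd'  n9⇒n10
[42] read 'a'  n10⇒n11  emit P2@[37:42],P3@[40:42]
[43] read 'b'  n11⇒n1 (via fail)  emit P0@[43:43]
[44] read 'b'  n1⇒n7  emit P0@[44:44]
[45] read 'b'  n7⇒n7 (via fail)  emit P0@[45:45]
[46] read 'c'  n7⇒n8
[47] read 'c'  n8⇒n9
[48] read 'd'  n9⇒n10
[49] read 'a'  n10⇒n11  emit P2@[44:49],P3@[47:49]
[50] read 'c'  n11⇒n12 (via fail)
[51] read 'a'  n12⇒n0 (via fail)
[52] read 'd'  n0⇒n0
[53] read 'c'  n0⇒n12
[54] read 'a'  n12⇒n0 (via fail)
[55] read 'c'  n0⇒n12
[56] read 'd'  n12⇒n13
[57] read 'a'  n13⇒n14  emit P3@[55:57]
[58] read 'c'  n14⇒n12 (via fail)
[59] read 'b'  n12⇒n1 (via fail)  emit P0@[59:59]
[60] read 'a'  n1⇒n2
[61] read 'd'  n2⇒n3
[62] read 'a'  n3⇒n4
[63] read 'b'  n4⇒n5  emit P0@[63:63]
[64] read 'c'  n5⇒n6  emit P1@[59:64]
[65] read 'b'  n6⇒n1 (via fail)  emit P0@[65:65]
[66] read 'a'  n1⇒n2
[67] read 'd'  n2⇒n3
[68] read 'a'  n3⇒n4
[69] read 'b'  n4⇒n5  emit P0@[69:69]
[70] read 'c'  n5⇒n6  emit P1@[65:70]
[71] read 'a'  n6⇒n0 (via fail)
[72] read 'c'  n0⇒n12
[73] read 'd'  n12⇒n13
[74] read 'a'  n13⇒n14  emit P3@[72:74]

All matches (sorted): [[2,3],[3,0],[4,0],[8,3],[11,3],[16,3],[19,3],[23,0],[27,0],[28,1],[29,0],[32,3],[36,0],[37,0],[38,0],[42,2],[42,3],[43,0],[44,0],[45,0],[49,2],[49,3],[57,3],[59,0],[63,0],[64,1],[65,0],[69,0],[70,1],[74,3]]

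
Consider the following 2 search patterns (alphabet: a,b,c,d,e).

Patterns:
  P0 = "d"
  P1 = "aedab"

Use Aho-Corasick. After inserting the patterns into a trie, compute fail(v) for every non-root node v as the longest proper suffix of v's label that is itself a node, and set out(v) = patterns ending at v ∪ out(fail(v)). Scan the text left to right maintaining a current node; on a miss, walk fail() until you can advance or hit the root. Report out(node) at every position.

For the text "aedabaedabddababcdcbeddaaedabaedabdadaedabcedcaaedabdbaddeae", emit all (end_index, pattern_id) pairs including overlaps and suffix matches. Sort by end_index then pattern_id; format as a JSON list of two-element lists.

Construct AC machine:
Trie (insert patterns):
  0='ε' goto a→2 d→1
  1='d' goto ·  [P0 ends]
  2='a' goto e→3
  3='ae' goto d→4
  4='aed' goto a→5
  5='aeda' goto b→6
  6='aedab' goto ·  [P1 ends]

BFS fail/out derivation:
  fail(1) 'd': from fail(0)=0 chase 'd': 0 ⇒ 0;  out={0}∪out(0)={0}
  fail(2) 'a': from fail(0)=0 chase 'a': 0 ⇒ 0;  out=∅∪out(0)=∅
  fail(3) 'ae': from fail(2)=0 chase 'e': 0 ⇒ 0;  out=∅∪out(0)=∅
  fail(4) 'aed': from fail(3)=0 chase 'd': 0 ⇒ 1;  out=∅∪out(1)={0}
  fail(5) 'aeda': from fail(4)=1 chase 'a': 1→0 ⇒ 2;  out=∅∪out(2)=∅
  fail(6) 'aedab': from fail(5)=2 chase 'b': 2→0 ⇒ 0;  out={1}∪out(0)={1}

Scan:
i=0 'a': node 0→2
i=1 'e': node 2→3
i=2 'd': node 3→4  emit P0@[2:2]
i=3 'a': node 4→5
i=4 'b': node 5→6  emit P1@[0:4]
i=5 'a': node 6→2 (via fail)
i=6 'e': node 2→3
i=7 'd': node 3→4  emit P0@[7:7]
i=8 'a': node 4→5
i=9 'b': node 5→6  emit P1@[5:9]
i=10 'd': node 6→1 (via fail)  emit P0@[10:10]
i=11 'd': node 1→1 (via fail)  emit P0@[11:11]
i=12 'a': node 1→2 (via fail)
i=13 'b': node 2→0 (via fail)
i=14 'a': node 0→2
i=15 'b': node 2→0 (via fail)
i=16 'c': node 0→0
i=17 'd': node 0→1  emit P0@[17:17]
i=18 'c': node 1→0 (via fail)
i=19 'b': node 0→0
i=20 'e': node 0→0
i=21 'd': node 0→1  emit P0@[21:21]
i=22 'd': node 1→1 (via fail)  emit P0@[22:22]
i=23 'a': node 1→2 (via fail)
i=24 'a': node 2→2 (via fail)
i=25 'e': node 2→3
i=26 'd': node 3→4  emit P0@[26:26]
i=27 'a': node 4→5
i=28 'b': node 5→6  emit P1@[24:28]
i=29 'a': node 6→2 (via fail)
i=30 'e': node 2→3
i=31 'd': node 3→4  emit P0@[31:31]
i=32 'a': node 4→5
i=33 'b': node 5→6  emit P1@[29:33]
i=34 'd': node 6→1 (via fail)  emit P0@[34:34]
i=35 'a': node 1→2 (via fail)
i=36 'd': node 2→1 (via fail)  emit P0@[36:36]
i=37 'a': node 1→2 (via fail)
i=38 'e': node 2→3
i=39 'd': node 3→4  emit P0@[39:39]
i=40 'a': node 4→5
i=41 'b': node 5→6  emit P1@[37:41]
i=42 'c': node 6→0 (via fail)
i=43 'e': node 0→0
i=44 'd': node 0→1  emit P0@[44:44]
i=45 'c': node 1→0 (via fail)
i=46 'a': node 0→2
i=47 'a': node 2→2 (via fail)
i=48 'e': node 2→3
i=49 'd': node 3→4  emit P0@[49:49]
i=50 'a': node 4→5
i=51 'b': node 5→6  emit P1@[47:51]
i=52 'd': node 6→1 (via fail)  emit P0@[52:52]
i=53 'b': node 1→0 (via fail)
i=54 'a': node 0→2
i=55 'd': node 2→1 (via fail)  emit P0@[55:55]
i=56 'd': node 1→1 (via fail)  emit P0@[56:56]
i=57 'e': node 1→0 (via fail)
i=58 'a': node 0→2
i=59 'e': node 2→3

All matches (sorted): [[2,0],[4,1],[7,0],[9,1],[10,0],[11,0],[17,0],[21,0],[22,0],[26,0],[28,1],[31,0],[33,1],[34,0],[36,0],[39,0],[41,1],[44,0],[49,0],[51,1],[52,0],[55,0],[56,0]]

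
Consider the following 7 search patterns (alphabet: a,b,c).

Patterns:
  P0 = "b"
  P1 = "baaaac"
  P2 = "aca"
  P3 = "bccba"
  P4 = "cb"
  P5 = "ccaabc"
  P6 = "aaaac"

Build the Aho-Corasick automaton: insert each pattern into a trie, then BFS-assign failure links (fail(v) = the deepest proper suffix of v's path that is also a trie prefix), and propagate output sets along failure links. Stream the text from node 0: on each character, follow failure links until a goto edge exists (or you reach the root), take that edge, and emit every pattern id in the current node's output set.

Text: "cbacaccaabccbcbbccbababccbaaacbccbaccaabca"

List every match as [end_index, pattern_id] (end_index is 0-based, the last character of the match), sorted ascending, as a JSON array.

Build automaton:
Trie nodes:
  n0 'ε': a→7 b→1 c→14
  n1 'b': a→2 c→10  [P0 ends]
  n2 'ba': a→3
  n3 'baa': a→4
  n4 'baaa': a→5
  n5 'baaaa': c→6
  n6 'baaaac': ·  [P1 ends]
  n7 'a': a→21 c→8
  n8 'ac': a→9
  n9 'aca': ·  [P2 ends]
  n10 'bc': c→11
  n11 'bcc': b→12
  n12 'bccb': a→13
  n13 'bccba': ·  [P3 ends]
  n14 'c': b→15 c→16
  n15 'cb': ·  [P4 ends]
  n16 'cc': a→17
  n17 'cca': a→18
  n18 'ccaa': b→19
  n19 'ccaab': c→20
  n20 'ccaabc': ·  [P5 ends]
  n21 'aa': a→22
  n22 'aaa': a→23
  n23 'aaaa': c→24
  n24 'aaaac': ·  [P6 ends]

Failure links (BFS by depth):
  n1('b'): parent n0 fail=0; on 'b' 0 → fail=0;  out {0}∪∅={0}
  n7('a'): parent n0 fail=0; on 'a' 0 → fail=0;  out ∅∪∅=∅
  n14('c'): parent n0 fail=0; on 'c' 0 → fail=0;  out ∅∪∅=∅
  n2('ba'): parent n1 fail=0; on 'a' 0 → fail=7;  out ∅∪∅=∅
  n8('ac'): parent n7 fail=0; on 'c' 0 → fail=14;  out ∅∪∅=∅
  n10('bc'): parent n1 fail=0; on 'c' 0 → fail=14;  out ∅∪∅=∅
  n15('cb'): parent n14 fail=0; on 'b' 0 → fail=1;  out {4}∪{0}={0,4}
  n16('cc'): parent n14 fail=0; on 'c' 0 → fail=14;  out ∅∪∅=∅
  n21('aa'): parent n7 fail=0; on 'a' 0 → fail=7;  out ∅∪∅=∅
  n3('baa'): parent n2 fail=7; on 'a' 7 → fail=21;  out ∅∪∅=∅
  n9('aca'): parent n8 fail=14; on 'a' 14→0 → fail=7;  out {2}∪∅={2}
  n11('bcc'): parent n10 fail=14; on 'c' 14 → fail=16;  out ∅∪∅=∅
  n17('cca'): parent n16 fail=14; on 'a' 14→0 → fail=7;  out ∅∪∅=∅
  n22('aaa'): parent n21 fail=7; on 'a' 7 → fail=21;  out ∅∪∅=∅
  n4('baaa'): parent n3 fail=21; on 'a' 21 → fail=22;  out ∅∪∅=∅
  n12('bccb'): parent n11 fail=16; on 'b' 16→14 → fail=15;  out ∅∪{0,4}={0,4}
  n18('ccaa'): parent n17 fail=7; on 'a' 7 → fail=21;  out ∅∪∅=∅
  n23('aaaa'): parent n22 fail=21; on 'a' 21 → fail=22;  out ∅∪∅=∅
  n5('baaaa'): parent n4 fail=22; on 'a' 22 → fail=23;  out ∅∪∅=∅
  n13('bccba'): parent n12 fail=15; on 'a' 15→1 → fail=2;  out {3}∪∅={3}
  n19('ccaab'): parent n18 fail=21; on 'b' 21→7→0 → fail=1;  out ∅∪{0}={0}
  n24('aaaac'): parent n23 fail=22; on 'c' 22→21→7 → fail=8;  out {6}∪∅={6}
  n6('baaaac'): parent n5 fail=23; on 'c' 23 → fail=24;  out {1}∪{6}={1,6}
  n20('ccaabc'): parent n19 fail=1; on 'c' 1 → fail=10;  out {5}∪∅={5}

Text stream:
pos 0 'c': at 14
pos 1 'b': at 15  ** P0@[1:1],P4@[0:1]
pos 2 'a': at 2 (via fail)
pos 3 'c': at 8 (via fail)
pos 4 'a': at 9  ** P2@[2:4]
pos 5 'c': at 8 (via fail)
pos 6 'c': at 16 (via fail)
pos 7 'a': at 17
pos 8 'a': at 18
pos 9 'b': at 19  ** P0@[9:9]
pos 10 'c': at 20  ** P5@[5:10]
pos 11 'c': at 11 (via fail)
pos 12 'b': at 12  ** P0@[12:12],P4@[11:12]
pos 13 'c': at 10 (via fail)
pos 14 'b': at 15 (via fail)  ** P0@[14:14],P4@[13:14]
pos 15 'b': at 1 (via fail)  ** P0@[15:15]
pos 16 'c': at 10
pos 17 'c': at 11
pos 18 'b': at 12  ** P0@[18:18],P4@[17:18]
pos 19 'a': at 13  ** P3@[15:19]
pos 20 'b': at 1 (via fail)  ** P0@[20:20]
pos 21 'a': at 2
pos 22 'b': at 1 (via fail)  ** P0@[22:22]
pos 23 'c': at 10
pos 24 'c': at 11
pos 25 'b': at 12  ** P0@[25:25],P4@[24:25]
pos 26 'a': at 13  ** P3@[22:26]
pos 27 'a': at 3 (via fail)
pos 28 'a': at 4
pos 29 'c': at 8 (via fail)
pos 30 'b': at 15 (via fail)  ** P0@[30:30],P4@[29:30]
pos 31 'c': at 10 (via fail)
pos 32 'c': at 11
pos 33 'b': at 12  ** P0@[33:33],P4@[32:33]
pos 34 'a': at 13  ** P3@[30:34]
pos 35 'c': at 8 (via fail)
pos 36 'c': at 16 (via fail)
pos 37 'a': at 17
pos 38 'a': at 18
pos 39 'b': at 19  ** P0@[39:39]
pos 40 'c': at 20  ** P5@[35:40]
pos 41 'a': at 7 (via fail)

All matches (sorted): [[1,0],[1,4],[4,2],[9,0],[10,5],[12,0],[12,4],[14,0],[14,4],[15,0],[18,0],[18,4],[19,3],[20,0],[22,0],[25,0],[25,4],[26,3],[30,0],[30,4],[33,0],[33,4],[34,3],[39,0],[40,5]]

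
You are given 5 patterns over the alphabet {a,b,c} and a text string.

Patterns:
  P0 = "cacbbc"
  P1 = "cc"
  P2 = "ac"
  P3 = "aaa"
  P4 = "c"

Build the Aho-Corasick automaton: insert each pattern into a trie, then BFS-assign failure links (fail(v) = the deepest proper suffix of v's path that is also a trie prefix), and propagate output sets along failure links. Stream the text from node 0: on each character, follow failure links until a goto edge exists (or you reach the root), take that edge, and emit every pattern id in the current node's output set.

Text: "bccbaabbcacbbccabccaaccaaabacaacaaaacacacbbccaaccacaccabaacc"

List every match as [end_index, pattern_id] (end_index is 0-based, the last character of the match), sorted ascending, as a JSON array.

Build automaton:
Trie nodes:
  n0 'ε': a→8 c→1
  n1 'c': a→2 c→7  [P4 ends]
  n2 'ca': c→3
  n3 'cac': b→4
  n4 'cacb': b→5
  n5 'cacbb': c→6
  n6 'cacbbc': ·  [P0 ends]
  n7 'cc': ·  [P1 ends]
  n8 'a': a→10 c→9
  n9 'ac': ·  [P2 ends]
  n10 'aa': a→11
  n11 'aaa': ·  [P3 ends]

BFS fail/out derivation:
  n1('c'): parent n0 fail=0; on 'c' 0 → fail=0;  out {4}∪∅={4}
  n8('a'): parent n0 fail=0; on 'a' 0 → fail=0;  out ∅∪∅=∅
  n2('ca'): parent n1 fail=0; on 'a' 0 → fail=8;  out ∅∪∅=∅
  n7('cc'): parent n1 fail=0; on 'c' 0 → fail=1;  out {1}∪{4}={1,4}
  n9('ac'): parent n8 fail=0; on 'c' 0 → fail=1;  out {2}∪{4}={2,4}
  n10('aa'): parent n8 fail=0; on 'a' 0 → fail=8;  out ∅∪∅=∅
  n3('cac'): parent n2 fail=8; on 'c' 8 → fail=9;  out ∅∪{2,4}={2,4}
  n11('aaa'): parent n10 fail=8; on 'a' 8 → fail=10;  out {3}∪∅={3}
  n4('cacb'): parent n3 fail=9; on 'b' 9→1→0 → fail=0;  out ∅∪∅=∅
  n5('cacbb'): parent n4 fail=0; on 'b' 0 → fail=0;  out ∅∪∅=∅
  n6('cacbbc'): parent n5 fail=0; on 'c' 0 → fail=1;  out {0}∪{4}={0,4}

Scan:
[0] read 'b'  n0⇒n0
[1] read 'c'  n0⇒n1  → match P4@[1:1]
[2] read 'c'  n1⇒n7  → match P1@[1:2],P4@[2:2]
[3] read 'b'  n7⇒n0 ·f
[4] read 'a'  n0⇒n8
[5] read 'a'  n8⇒n10
[6] read 'b'  n10⇒n0 ·f
[7] read 'b'  n0⇒n0
[8] read 'c'  n0⇒n1  → match P4@[8:8]
[9] read 'a'  n1⇒n2
[10] read 'c'  n2⇒n3  → match P2@[9:10],P4@[10:10]
[11] read 'b'  n3⇒n4
[12] read 'b'  n4⇒n5
[13] read 'c'  n5⇒n6  → match P0@[8:13],P4@[13:13]
[14] read 'c'  n6⇒n7 ·f  → match P1@[13:14],P4@[14:14]
[15] read 'a'  n7⇒n2 ·f
[16] read 'b'  n2⇒n0 ·f
[17] read 'c'  n0⇒n1  → match P4@[17:17]
[18] read 'c'  n1⇒n7  → match P1@[17:18],P4@[18:18]
[19] read 'a'  n7⇒n2 ·f
[20] read 'a'  n2⇒n10 ·f
[21] read 'c'  n10⇒n9 ·f  → match P2@[20:21],P4@[21:21]
[22] read 'c'  n9⇒n7 ·f  → match P1@[21:22],P4@[22:22]
[23] read 'a'  n7⇒n2 ·f
[24] read 'a'  n2⇒n10 ·f
[25] read 'a'  n10⇒n11  → match P3@[23:25]
[26] read 'b'  n11⇒n0 ·f
[27] read 'a'  n0⇒n8
[28] read 'c'  n8⇒n9  → match P2@[27:28],P4@[28:28]
[29] read 'a'  n9⇒n2 ·f
[30] read 'a'  n2⇒n10 ·f
[31] read 'c'  n10⇒n9 ·f  → match P2@[30:31],P4@[31:31]
[32] read 'a'  n9⇒n2 ·f
[33] read 'a'  n2⇒n10 ·f
[34] read 'a'  n10⇒n11  → match P3@[32:34]
[35] read 'a'  n11⇒n11 ·f  → match P3@[33:35]
[36] read 'c'  n11⇒n9 ·f  → match P2@[35:36],P4@[36:36]
[37] read 'a'  n9⇒n2 ·f
[38] read 'c'  n2⇒n3  → match P2@[37:38],P4@[38:38]
[39] read 'a'  n3⇒n2 ·f
[40] read 'c'  n2⇒n3  → match P2@[39:40],P4@[40:40]
[41] read 'b'  n3⇒n4
[42] read 'b'  n4⇒n5
[43] read 'c'  n5⇒n6  → match P0@[38:43],P4@[43:43]
[44] read 'c'  n6⇒n7 ·f  → match P1@[43:44],P4@[44:44]
[45] read 'a'  n7⇒n2 ·f
[46] read 'a'  n2⇒n10 ·f
[47] read 'c'  n10⇒n9 ·f  → match P2@[46:47],P4@[47:47]
[48] read 'c'  n9⇒n7 ·f  → match P1@[47:48],P4@[48:48]
[49] read 'a'  n7⇒n2 ·f
[50] read 'c'  n2⇒n3  → match P2@[49:50],P4@[50:50]
[51] read 'a'  n3⇒n2 ·f
[52] read 'c'  n2⇒n3  → match P2@[51:52],P4@[52:52]
[53] read 'c'  n3⇒n7 ·f  → match P1@[52:53],P4@[53:53]
[54] read 'a'  n7⇒n2 ·f
[55] read 'b'  n2⇒n0 ·f
[56] read 'a'  n0⇒n8
[57] read 'a'  n8⇒n10
[58] read 'c'  n10⇒n9 ·f  → match P2@[57:58],P4@[58:58]
[59] read 'c'  n9⇒n7 ·f  → match P1@[58:59],P4@[59:59]

Result: [[1,4],[2,1],[2,4],[8,4],[10,2],[10,4],[13,0],[13,4],[14,1],[14,4],[17,4],[18,1],[18,4],[21,2],[21,4],[22,1],[22,4],[25,3],[28,2],[28,4],[31,2],[31,4],[34,3],[35,3],[36,2],[36,4],[38,2],[38,4],[40,2],[40,4],[43,0],[43,4],[44,1],[44,4],[47,2],[47,4],[48,1],[48,4],[50,2],[50,4],[52,2],[52,4],[53,1],[53,4],[58,2],[58,4],[59,1],[59,4]]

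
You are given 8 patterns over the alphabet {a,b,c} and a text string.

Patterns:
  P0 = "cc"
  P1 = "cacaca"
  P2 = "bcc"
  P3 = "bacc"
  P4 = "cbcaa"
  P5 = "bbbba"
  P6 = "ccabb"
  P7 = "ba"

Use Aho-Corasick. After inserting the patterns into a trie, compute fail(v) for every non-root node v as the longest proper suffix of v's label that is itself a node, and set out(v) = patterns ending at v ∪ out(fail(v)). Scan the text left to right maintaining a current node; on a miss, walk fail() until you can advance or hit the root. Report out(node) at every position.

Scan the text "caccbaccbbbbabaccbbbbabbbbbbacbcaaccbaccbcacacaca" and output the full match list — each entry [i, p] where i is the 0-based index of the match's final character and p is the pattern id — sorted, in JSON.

Construct AC machine:
Trie nodes:
  n0 'ε': b→8 c→1
  n1 'c': a→3 b→14 c→2
  n2 'cc': a→22  [P0 ends]
  n3 'ca': c→4
  n4 'cac': a→5
  n5 'caca': c→6
  n6 'cacac': a→7
  n7 'cacaca': ·  [P1 ends]
  n8 'b': a→11 b→18 c→9
  n9 'bc': c→10
  n10 'bcc': ·  [P2 ends]
  n11 'ba': c→12  [P7 ends]
  n12 'bac': c→13
  n13 'bacc': ·  [P3 ends]
  n14 'cb': c→15
  n15 'cbc': a→16
  n16 'cbca': a→17
  n17 'cbcaa': ·  [P4 ends]
  n18 'bb': b→19
  n19 'bbb': b→20
  n20 'bbbb': a→21
  n21 'bbbba': ·  [P5 ends]
  n22 'cca': b→23
  n23 'ccab': b→24
  n24 'ccabb': ·  [P6 ends]

Failure links (BFS by depth):
  n1('c'): parent n0 fail=0; on 'c' 0 → fail=0;  out ∅∪∅=∅
  n8('b'): parent n0 fail=0; on 'b' 0 → fail=0;  out ∅∪∅=∅
  n2('cc'): parent n1 fail=0; on 'c' 0 → fail=1;  out {0}∪∅={0}
  n3('ca'): parent n1 fail=0; on 'a' 0 → fail=0;  out ∅∪∅=∅
  n9('bc'): parent n8 fail=0; on 'c' 0 → fail=1;  out ∅∪∅=∅
  n11('ba'): parent n8 fail=0; on 'a' 0 → fail=0;  out {7}∪∅={7}
  n14('cb'): parent n1 fail=0; on 'b' 0 → fail=8;  out ∅∪∅=∅
  n18('bb'): parent n8 fail=0; on 'b' 0 → fail=8;  out ∅∪∅=∅
  n4('cac'): parent n3 fail=0; on 'c' 0 → fail=1;  out ∅∪∅=∅
  n10('bcc'): parent n9 fail=1; on 'c' 1 → fail=2;  out {2}∪{0}={0,2}
  n12('bac'): parent n11 fail=0; on 'c' 0 → fail=1;  out ∅∪∅=∅
  n15('cbc'): parent n14 fail=8; on 'c' 8 → fail=9;  out ∅∪∅=∅
  n19('bbb'): parent n18 fail=8; on 'b' 8 → fail=18;  out ∅∪∅=∅
  n22('cca'): parent n2 fail=1; on 'a' 1 → fail=3;  out ∅∪∅=∅
  n5('caca'): parent n4 fail=1; on 'a' 1 → fail=3;  out ∅∪∅=∅
  n13('bacc'): parent n12 fail=1; on 'c' 1 → fail=2;  out {3}∪{0}={0,3}
  n16('cbca'): parent n15 fail=9; on 'a' 9→1 → fail=3;  out ∅∪∅=∅
  n20('bbbb'): parent n19 fail=18; on 'b' 18 → fail=19;  out ∅∪∅=∅
  n23('ccab'): parent n22 fail=3; on 'b' 3→0 → fail=8;  out ∅∪∅=∅
  n6('cacac'): parent n5 fail=3; on 'c' 3 → fail=4;  out ∅∪∅=∅
  n17('cbcaa'): parent n16 fail=3; on 'a' 3→0 → fail=0;  out {4}∪∅={4}
  n21('bbbba'): parent n20 fail=19; on 'a' 19→18→8 → fail=11;  out {5}∪{7}={5,7}
  n24('ccabb'): parent n23 fail=8; on 'b' 8 → fail=18;  out {6}∪∅={6}
  n7('cacaca'): parent n6 fail=4; on 'a' 4 → fail=5;  out {1}∪∅={1}

Run:
pos 0 'c': at 1
pos 1 'a': at 3
pos 2 'c': at 4
pos 3 'c': at 2 ·f  emit P0@[2:3]
pos 4 'b': at 14 ·f
pos 5 'a': at 11 ·f  emit P7@[4:5]
pos 6 'c': at 12
pos 7 'c': at 13  emit P0@[6:7],P3@[4:7]
pos 8 'b': at 14 ·f
pos 9 'b': at 18 ·f
pos 10 'b': at 19
pos 11 'b': at 20
pos 12 'a': at 21  emit P5@[8:12],P7@[11:12]
pos 13 'b': at 8 ·f
pos 14 'a': at 11  emit P7@[13:14]
pos 15 'c': at 12
pos 16 'c': at 13  emit P0@[15:16],P3@[13:16]
pos 17 'b': at 14 ·f
pos 18 'b': at 18 ·f
pos 19 'b': at 19
pos 20 'b': at 20
pos 21 'a': at 21  emit P5@[17:21],P7@[20:21]
pos 22 'b': at 8 ·f
pos 23 'b': at 18
pos 24 'b': at 19
pos 25 'b': at 20
pos 26 'b': at 20 ·f
pos 27 'b': at 20 ·f
pos 28 'a': at 21  emit P5@[24:28],P7@[27:28]
pos 29 'c': at 12 ·f
pos 30 'b': at 14 ·f
pos 31 'c': at 15
pos 32 'a': at 16
pos 33 'a': at 17  emit P4@[29:33]
pos 34 'c': at 1 ·f
pos 35 'c': at 2  emit P0@[34:35]
pos 36 'b': at 14 ·f
pos 37 'a': at 11 ·f  emit P7@[36:37]
pos 38 'c': at 12
pos 39 'c': at 13  emit P0@[38:39],P3@[36:39]
pos 40 'b': at 14 ·f
pos 41 'c': at 15
pos 42 'a': at 16
pos 43 'c': at 4 ·f
pos 44 'a': at 5
pos 45 'c': at 6
pos 46 'a': at 7  emit P1@[41:46]
pos 47 'c': at 6 ·f
pos 48 'a': at 7  emit P1@[43:48]

All matches (sorted): [[3,0],[5,7],[7,0],[7,3],[12,5],[12,7],[14,7],[16,0],[16,3],[21,5],[21,7],[28,5],[28,7],[33,4],[35,0],[37,7],[39,0],[39,3],[46,1],[48,1]]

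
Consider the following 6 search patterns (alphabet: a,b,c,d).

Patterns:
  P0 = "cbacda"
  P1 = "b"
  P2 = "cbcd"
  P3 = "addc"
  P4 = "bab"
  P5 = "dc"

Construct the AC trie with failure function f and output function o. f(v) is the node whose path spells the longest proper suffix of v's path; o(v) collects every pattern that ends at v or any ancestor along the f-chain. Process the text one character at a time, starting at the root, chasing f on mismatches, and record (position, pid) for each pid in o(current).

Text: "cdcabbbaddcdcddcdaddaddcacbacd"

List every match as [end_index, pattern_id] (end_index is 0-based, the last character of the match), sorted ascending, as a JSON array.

Construct AC machine:
Trie (insert patterns):
  0='ε' goto a→10 b→7 c→1 d→16
  1='c' goto b→2
  2='cb' goto a→3 c→8
  3='cba' goto c→4
  4='cbac' goto d→5
  5='cbacd' goto a→6
  6='cbacda' goto ·  ←P0
  7='b' goto a→14  ←P1
  8='cbc' goto d→9
  9='cbcd' goto ·  ←P2
  10='a' goto d→11
  11='ad' goto d→12
  12='add' goto c→13
  13='addc' goto ·  ←P3
  14='ba' goto b→15
  15='bab' goto ·  ←P4
  16='d' goto c→17
  17='dc' goto ·  ←P5

Failure links (BFS by depth):
  n1('c'): parent n0 fail=0; on 'c' 0 → fail=0;  out ∅∪∅=∅
  n7('b'): parent n0 fail=0; on 'b' 0 → fail=0;  out {1}∪∅={1}
  n10('a'): parent n0 fail=0; on 'a' 0 → fail=0;  out ∅∪∅=∅
  n16('d'): parent n0 fail=0; on 'd' 0 → fail=0;  out ∅∪∅=∅
  n2('cb'): parent n1 fail=0; on 'b' 0 → fail=7;  out ∅∪{1}={1}
  n11('ad'): parent n10 fail=0; on 'd' 0 → fail=16;  out ∅∪∅=∅
  n14('ba'): parent n7 fail=0; on 'a' 0 → fail=10;  out ∅∪∅=∅
  n17('dc'): parent n16 fail=0; on 'c' 0 → fail=1;  out {5}∪∅={5}
  n3('cba'): parent n2 fail=7; on 'a' 7 → fail=14;  out ∅∪∅=∅
  n8('cbc'): parent n2 fail=7; on 'c' 7→0 → fail=1;  out ∅∪∅=∅
  n12('add'): parent n11 fail=16; on 'd' 16→0 → fail=16;  out ∅∪∅=∅
  n15('bab'): parent n14 fail=10; on 'b' 10→0 → fail=7;  out {4}∪{1}={1,4}
  n4('cbac'): parent n3 fail=14; on 'c' 14→10→0 → fail=1;  out ∅∪∅=∅
  n9('cbcd'): parent n8 fail=1; on 'd' 1→0 → fail=16;  out {2}∪∅={2}
  n13('addc'): parent n12 fail=16; on 'c' 16 → fail=17;  out {3}∪{5}={3,5}
  n5('cbacd'): parent n4 fail=1; on 'd' 1→0 → fail=16;  out ∅∪∅=∅
  n6('cbacda'): parent n5 fail=16; on 'a' 16→0 → fail=10;  out {0}∪∅={0}

Run:
pos 0 'c': at 1
pos 1 'd': at 16 (fail-walked)
pos 2 'c': at 17  → match P5@[1:2]
pos 3 'a': at 10 (fail-walked)
pos 4 'b': at 7 (fail-walked)  → match P1@[4:4]
pos 5 'b': at 7 (fail-walked)  → match P1@[5:5]
pos 6 'b': at 7 (fail-walked)  → match P1@[6:6]
pos 7 'a': at 14
pos 8 'd': at 11 (fail-walked)
pos 9 'd': at 12
pos 10 'c': at 13  → match P3@[7:10],P5@[9:10]
pos 11 'd': at 16 (fail-walked)
pos 12 'c': at 17  → match P5@[11:12]
pos 13 'd': at 16 (fail-walked)
pos 14 'd': at 16 (fail-walked)
pos 15 'c': at 17  → match P5@[14:15]
pos 16 'd': at 16 (fail-walked)
pos 17 'a': at 10 (fail-walked)
pos 18 'd': at 11
pos 19 'd': at 12
pos 20 'a': at 10 (fail-walked)
pos 21 'd': at 11
pos 22 'd': at 12
pos 23 'c': at 13  → match P3@[20:23],P5@[22:23]
pos 24 'a': at 10 (fail-walked)
pos 25 'c': at 1 (fail-walked)
pos 26 'b': at 2  → match P1@[26:26]
pos 27 'a': at 3
pos 28 'c': at 4
pos 29 'd': at 5

All matches (sorted): [[2,5],[4,1],[5,1],[6,1],[10,3],[10,5],[12,5],[15,5],[23,3],[23,5],[26,1]]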